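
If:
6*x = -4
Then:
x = -2/3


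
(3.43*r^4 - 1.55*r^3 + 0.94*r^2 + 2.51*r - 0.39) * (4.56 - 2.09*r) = -7.1687*r^5 + 18.8803*r^4 - 9.0326*r^3 - 0.959499999999999*r^2 + 12.2607*r - 1.7784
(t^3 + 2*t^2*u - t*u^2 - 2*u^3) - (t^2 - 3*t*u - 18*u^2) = t^3 + 2*t^2*u - t^2 - t*u^2 + 3*t*u - 2*u^3 + 18*u^2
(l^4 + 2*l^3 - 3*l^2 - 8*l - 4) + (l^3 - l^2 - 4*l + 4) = l^4 + 3*l^3 - 4*l^2 - 12*l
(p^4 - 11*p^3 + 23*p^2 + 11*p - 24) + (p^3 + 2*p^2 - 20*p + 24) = p^4 - 10*p^3 + 25*p^2 - 9*p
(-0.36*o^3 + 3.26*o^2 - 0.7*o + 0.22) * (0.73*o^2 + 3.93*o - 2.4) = -0.2628*o^5 + 0.965*o^4 + 13.1648*o^3 - 10.4144*o^2 + 2.5446*o - 0.528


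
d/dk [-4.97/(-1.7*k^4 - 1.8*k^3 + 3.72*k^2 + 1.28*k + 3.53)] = (-33.796*k^3 - 26.838*k^2 + 36.9768*k + 6.3616)/(-1.7*k^4 - 1.8*k^3 + 3.72*k^2 + 1.28*k + 3.53)^2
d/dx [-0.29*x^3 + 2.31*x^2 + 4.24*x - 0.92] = -0.87*x^2 + 4.62*x + 4.24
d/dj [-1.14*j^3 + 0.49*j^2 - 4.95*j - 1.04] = -3.42*j^2 + 0.98*j - 4.95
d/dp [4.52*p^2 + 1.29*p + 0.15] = 9.04*p + 1.29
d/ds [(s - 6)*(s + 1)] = 2*s - 5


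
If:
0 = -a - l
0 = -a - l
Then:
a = -l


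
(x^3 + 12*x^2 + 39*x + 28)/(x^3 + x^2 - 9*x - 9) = (x^2 + 11*x + 28)/(x^2 - 9)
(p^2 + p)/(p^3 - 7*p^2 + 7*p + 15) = p/(p^2 - 8*p + 15)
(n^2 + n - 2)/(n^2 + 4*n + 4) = (n - 1)/(n + 2)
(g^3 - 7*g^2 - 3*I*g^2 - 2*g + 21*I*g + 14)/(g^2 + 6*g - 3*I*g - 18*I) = (g^3 - g^2*(7 + 3*I) + g*(-2 + 21*I) + 14)/(g^2 + 3*g*(2 - I) - 18*I)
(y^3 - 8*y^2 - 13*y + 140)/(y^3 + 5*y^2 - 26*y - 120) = (y - 7)/(y + 6)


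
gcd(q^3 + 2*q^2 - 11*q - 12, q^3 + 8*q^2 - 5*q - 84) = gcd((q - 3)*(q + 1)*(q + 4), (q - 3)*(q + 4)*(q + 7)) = q^2 + q - 12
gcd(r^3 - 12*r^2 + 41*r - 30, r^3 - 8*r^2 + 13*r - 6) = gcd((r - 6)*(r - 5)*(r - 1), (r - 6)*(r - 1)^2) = r^2 - 7*r + 6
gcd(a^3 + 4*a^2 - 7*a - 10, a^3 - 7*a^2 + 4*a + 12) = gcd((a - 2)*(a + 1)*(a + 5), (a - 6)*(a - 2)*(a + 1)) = a^2 - a - 2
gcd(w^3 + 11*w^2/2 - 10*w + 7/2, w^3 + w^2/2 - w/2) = w - 1/2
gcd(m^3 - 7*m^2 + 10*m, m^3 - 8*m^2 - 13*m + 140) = m - 5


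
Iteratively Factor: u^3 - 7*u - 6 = (u + 2)*(u^2 - 2*u - 3) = (u + 1)*(u + 2)*(u - 3)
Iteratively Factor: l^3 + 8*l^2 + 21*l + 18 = (l + 3)*(l^2 + 5*l + 6) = (l + 3)^2*(l + 2)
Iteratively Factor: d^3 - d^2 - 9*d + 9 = (d - 1)*(d^2 - 9) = (d - 1)*(d + 3)*(d - 3)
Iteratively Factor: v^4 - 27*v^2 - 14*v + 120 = (v + 3)*(v^3 - 3*v^2 - 18*v + 40) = (v + 3)*(v + 4)*(v^2 - 7*v + 10) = (v - 2)*(v + 3)*(v + 4)*(v - 5)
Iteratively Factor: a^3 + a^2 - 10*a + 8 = (a - 1)*(a^2 + 2*a - 8) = (a - 1)*(a + 4)*(a - 2)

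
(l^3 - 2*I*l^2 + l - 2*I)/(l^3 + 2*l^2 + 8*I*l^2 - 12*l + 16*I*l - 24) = (l^3 - 2*I*l^2 + l - 2*I)/(l^3 + l^2*(2 + 8*I) + l*(-12 + 16*I) - 24)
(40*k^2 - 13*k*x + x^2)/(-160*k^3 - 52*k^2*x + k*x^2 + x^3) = (-5*k + x)/(20*k^2 + 9*k*x + x^2)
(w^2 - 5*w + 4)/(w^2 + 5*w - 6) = (w - 4)/(w + 6)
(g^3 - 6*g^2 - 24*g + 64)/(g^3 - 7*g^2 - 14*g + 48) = (g + 4)/(g + 3)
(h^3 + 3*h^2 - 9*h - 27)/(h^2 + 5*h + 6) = (h^2 - 9)/(h + 2)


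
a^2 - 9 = (a - 3)*(a + 3)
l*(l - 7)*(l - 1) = l^3 - 8*l^2 + 7*l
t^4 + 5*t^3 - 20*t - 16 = (t - 2)*(t + 1)*(t + 2)*(t + 4)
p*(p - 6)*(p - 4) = p^3 - 10*p^2 + 24*p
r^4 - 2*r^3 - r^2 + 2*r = r*(r - 2)*(r - 1)*(r + 1)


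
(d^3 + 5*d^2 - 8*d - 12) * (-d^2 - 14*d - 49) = -d^5 - 19*d^4 - 111*d^3 - 121*d^2 + 560*d + 588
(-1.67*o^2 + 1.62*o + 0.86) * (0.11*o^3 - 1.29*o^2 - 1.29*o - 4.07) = -0.1837*o^5 + 2.3325*o^4 + 0.1591*o^3 + 3.5977*o^2 - 7.7028*o - 3.5002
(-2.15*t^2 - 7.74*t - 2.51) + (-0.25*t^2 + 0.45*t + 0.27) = -2.4*t^2 - 7.29*t - 2.24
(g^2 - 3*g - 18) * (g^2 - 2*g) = g^4 - 5*g^3 - 12*g^2 + 36*g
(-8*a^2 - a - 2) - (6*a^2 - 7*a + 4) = -14*a^2 + 6*a - 6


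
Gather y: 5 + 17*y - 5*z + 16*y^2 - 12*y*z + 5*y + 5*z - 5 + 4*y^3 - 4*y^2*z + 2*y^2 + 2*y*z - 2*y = 4*y^3 + y^2*(18 - 4*z) + y*(20 - 10*z)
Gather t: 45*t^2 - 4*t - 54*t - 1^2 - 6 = 45*t^2 - 58*t - 7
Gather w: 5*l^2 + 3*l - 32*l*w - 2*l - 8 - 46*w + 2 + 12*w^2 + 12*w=5*l^2 + l + 12*w^2 + w*(-32*l - 34) - 6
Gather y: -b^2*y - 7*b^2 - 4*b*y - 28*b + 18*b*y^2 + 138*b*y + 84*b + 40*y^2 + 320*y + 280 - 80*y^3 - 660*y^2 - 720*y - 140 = -7*b^2 + 56*b - 80*y^3 + y^2*(18*b - 620) + y*(-b^2 + 134*b - 400) + 140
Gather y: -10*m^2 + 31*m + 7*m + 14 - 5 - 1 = -10*m^2 + 38*m + 8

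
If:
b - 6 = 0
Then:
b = 6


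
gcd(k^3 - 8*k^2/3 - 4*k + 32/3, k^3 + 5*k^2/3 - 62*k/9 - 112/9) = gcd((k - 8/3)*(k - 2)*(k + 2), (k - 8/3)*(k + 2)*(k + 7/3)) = k^2 - 2*k/3 - 16/3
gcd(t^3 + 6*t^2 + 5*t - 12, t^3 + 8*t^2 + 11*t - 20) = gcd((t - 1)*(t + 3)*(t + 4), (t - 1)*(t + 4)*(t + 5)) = t^2 + 3*t - 4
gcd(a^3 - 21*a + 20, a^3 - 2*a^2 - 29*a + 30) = a^2 + 4*a - 5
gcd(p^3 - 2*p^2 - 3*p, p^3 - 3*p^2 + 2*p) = p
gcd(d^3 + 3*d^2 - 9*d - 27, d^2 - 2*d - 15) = d + 3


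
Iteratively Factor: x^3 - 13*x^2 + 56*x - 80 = (x - 4)*(x^2 - 9*x + 20) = (x - 4)^2*(x - 5)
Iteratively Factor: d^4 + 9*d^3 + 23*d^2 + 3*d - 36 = (d - 1)*(d^3 + 10*d^2 + 33*d + 36) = (d - 1)*(d + 3)*(d^2 + 7*d + 12) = (d - 1)*(d + 3)^2*(d + 4)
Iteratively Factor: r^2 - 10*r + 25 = (r - 5)*(r - 5)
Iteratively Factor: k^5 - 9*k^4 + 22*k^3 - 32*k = (k - 4)*(k^4 - 5*k^3 + 2*k^2 + 8*k) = (k - 4)^2*(k^3 - k^2 - 2*k) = (k - 4)^2*(k - 2)*(k^2 + k) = (k - 4)^2*(k - 2)*(k + 1)*(k)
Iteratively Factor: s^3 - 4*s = (s - 2)*(s^2 + 2*s) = (s - 2)*(s + 2)*(s)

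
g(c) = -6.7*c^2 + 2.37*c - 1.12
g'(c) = 2.37 - 13.4*c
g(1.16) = -7.39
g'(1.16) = -13.17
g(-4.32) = -136.40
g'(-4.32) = 60.26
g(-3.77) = -105.28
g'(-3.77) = 52.89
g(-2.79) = -59.89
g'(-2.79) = 39.76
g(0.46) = -1.45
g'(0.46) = -3.79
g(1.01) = -5.56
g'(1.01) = -11.16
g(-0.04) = -1.23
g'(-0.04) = 2.91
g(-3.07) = -71.54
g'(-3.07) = 43.51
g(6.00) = -228.10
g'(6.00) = -78.03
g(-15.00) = -1544.17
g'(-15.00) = 203.37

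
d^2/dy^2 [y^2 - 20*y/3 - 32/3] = 2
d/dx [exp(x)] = exp(x)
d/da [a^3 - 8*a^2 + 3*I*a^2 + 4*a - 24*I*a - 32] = 3*a^2 + a*(-16 + 6*I) + 4 - 24*I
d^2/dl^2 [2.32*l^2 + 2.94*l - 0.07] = 4.64000000000000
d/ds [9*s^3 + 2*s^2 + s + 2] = 27*s^2 + 4*s + 1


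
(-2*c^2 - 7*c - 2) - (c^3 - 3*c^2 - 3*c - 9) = -c^3 + c^2 - 4*c + 7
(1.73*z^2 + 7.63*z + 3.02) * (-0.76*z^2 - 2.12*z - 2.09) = -1.3148*z^4 - 9.4664*z^3 - 22.0865*z^2 - 22.3491*z - 6.3118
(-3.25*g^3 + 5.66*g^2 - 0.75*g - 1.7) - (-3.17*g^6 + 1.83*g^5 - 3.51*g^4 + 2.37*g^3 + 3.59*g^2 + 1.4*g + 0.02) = 3.17*g^6 - 1.83*g^5 + 3.51*g^4 - 5.62*g^3 + 2.07*g^2 - 2.15*g - 1.72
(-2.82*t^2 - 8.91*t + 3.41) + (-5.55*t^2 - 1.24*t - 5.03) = -8.37*t^2 - 10.15*t - 1.62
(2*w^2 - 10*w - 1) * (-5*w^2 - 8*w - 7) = -10*w^4 + 34*w^3 + 71*w^2 + 78*w + 7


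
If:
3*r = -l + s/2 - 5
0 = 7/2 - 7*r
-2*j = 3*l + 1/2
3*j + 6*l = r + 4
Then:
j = -11/2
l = 7/2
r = 1/2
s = 20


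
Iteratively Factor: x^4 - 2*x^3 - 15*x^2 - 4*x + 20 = (x + 2)*(x^3 - 4*x^2 - 7*x + 10) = (x - 1)*(x + 2)*(x^2 - 3*x - 10) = (x - 5)*(x - 1)*(x + 2)*(x + 2)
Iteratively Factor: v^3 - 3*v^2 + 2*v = (v)*(v^2 - 3*v + 2) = v*(v - 1)*(v - 2)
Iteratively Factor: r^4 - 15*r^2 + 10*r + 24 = (r + 1)*(r^3 - r^2 - 14*r + 24) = (r - 3)*(r + 1)*(r^2 + 2*r - 8) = (r - 3)*(r + 1)*(r + 4)*(r - 2)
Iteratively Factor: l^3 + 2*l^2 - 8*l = (l)*(l^2 + 2*l - 8) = l*(l + 4)*(l - 2)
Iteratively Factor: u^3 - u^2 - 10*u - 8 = (u + 2)*(u^2 - 3*u - 4) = (u + 1)*(u + 2)*(u - 4)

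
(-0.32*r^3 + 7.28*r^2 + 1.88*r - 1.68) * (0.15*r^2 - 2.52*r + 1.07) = -0.048*r^5 + 1.8984*r^4 - 18.406*r^3 + 2.8*r^2 + 6.2452*r - 1.7976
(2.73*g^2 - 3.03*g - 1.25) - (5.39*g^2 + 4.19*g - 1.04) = -2.66*g^2 - 7.22*g - 0.21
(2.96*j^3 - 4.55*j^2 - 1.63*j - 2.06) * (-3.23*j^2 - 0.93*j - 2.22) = -9.5608*j^5 + 11.9437*j^4 + 2.9252*j^3 + 18.2707*j^2 + 5.5344*j + 4.5732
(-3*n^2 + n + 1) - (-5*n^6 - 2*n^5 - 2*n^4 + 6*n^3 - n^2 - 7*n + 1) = 5*n^6 + 2*n^5 + 2*n^4 - 6*n^3 - 2*n^2 + 8*n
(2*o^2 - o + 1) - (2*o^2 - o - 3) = 4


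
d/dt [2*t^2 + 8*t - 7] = 4*t + 8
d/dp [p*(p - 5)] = 2*p - 5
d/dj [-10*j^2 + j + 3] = 1 - 20*j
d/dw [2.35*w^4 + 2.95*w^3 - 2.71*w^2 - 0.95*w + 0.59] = 9.4*w^3 + 8.85*w^2 - 5.42*w - 0.95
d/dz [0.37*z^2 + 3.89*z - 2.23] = 0.74*z + 3.89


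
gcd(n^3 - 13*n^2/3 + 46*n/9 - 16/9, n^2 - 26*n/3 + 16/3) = n - 2/3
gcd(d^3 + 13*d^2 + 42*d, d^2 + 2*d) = d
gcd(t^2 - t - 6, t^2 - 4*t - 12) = t + 2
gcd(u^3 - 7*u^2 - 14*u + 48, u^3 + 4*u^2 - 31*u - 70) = 1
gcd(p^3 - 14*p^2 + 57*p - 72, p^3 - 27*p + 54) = p^2 - 6*p + 9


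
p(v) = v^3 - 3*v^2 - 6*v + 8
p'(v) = 3*v^2 - 6*v - 6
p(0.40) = 5.18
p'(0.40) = -7.92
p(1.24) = -2.15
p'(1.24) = -8.83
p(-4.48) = -115.25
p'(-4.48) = 81.09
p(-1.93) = 1.22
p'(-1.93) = 16.75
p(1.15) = -1.35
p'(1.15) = -8.93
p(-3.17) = -34.98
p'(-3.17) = 43.17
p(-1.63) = 5.48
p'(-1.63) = 11.75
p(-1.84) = 2.65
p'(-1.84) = 15.20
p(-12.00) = -2080.00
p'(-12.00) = 498.00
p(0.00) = 8.00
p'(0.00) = -6.00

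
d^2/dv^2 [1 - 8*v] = 0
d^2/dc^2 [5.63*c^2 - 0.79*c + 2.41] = 11.2600000000000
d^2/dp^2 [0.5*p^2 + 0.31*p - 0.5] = 1.00000000000000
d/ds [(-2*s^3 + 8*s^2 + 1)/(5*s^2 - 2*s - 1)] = 2*(-5*s^4 + 4*s^3 - 5*s^2 - 13*s + 1)/(25*s^4 - 20*s^3 - 6*s^2 + 4*s + 1)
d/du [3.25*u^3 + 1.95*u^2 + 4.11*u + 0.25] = 9.75*u^2 + 3.9*u + 4.11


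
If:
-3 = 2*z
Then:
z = -3/2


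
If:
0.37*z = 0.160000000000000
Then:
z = 0.43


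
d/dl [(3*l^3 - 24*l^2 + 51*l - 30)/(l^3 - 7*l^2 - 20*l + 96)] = 3*(l^4 - 74*l^3 + 597*l^2 - 1676*l + 1432)/(l^6 - 14*l^5 + 9*l^4 + 472*l^3 - 944*l^2 - 3840*l + 9216)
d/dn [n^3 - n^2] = n*(3*n - 2)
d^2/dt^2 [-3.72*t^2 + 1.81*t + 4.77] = -7.44000000000000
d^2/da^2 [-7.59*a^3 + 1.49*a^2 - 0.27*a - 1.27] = 2.98 - 45.54*a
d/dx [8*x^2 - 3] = 16*x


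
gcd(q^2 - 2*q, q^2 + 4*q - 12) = q - 2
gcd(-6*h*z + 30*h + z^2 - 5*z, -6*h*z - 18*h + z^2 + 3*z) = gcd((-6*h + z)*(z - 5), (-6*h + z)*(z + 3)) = -6*h + z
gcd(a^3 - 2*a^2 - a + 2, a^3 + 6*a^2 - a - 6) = a^2 - 1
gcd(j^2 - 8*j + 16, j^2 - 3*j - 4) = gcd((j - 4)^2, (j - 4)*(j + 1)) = j - 4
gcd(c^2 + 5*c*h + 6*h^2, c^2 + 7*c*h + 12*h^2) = c + 3*h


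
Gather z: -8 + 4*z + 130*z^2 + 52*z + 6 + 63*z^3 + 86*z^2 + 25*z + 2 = 63*z^3 + 216*z^2 + 81*z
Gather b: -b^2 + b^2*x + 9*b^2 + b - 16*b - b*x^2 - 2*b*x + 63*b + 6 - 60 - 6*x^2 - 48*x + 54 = b^2*(x + 8) + b*(-x^2 - 2*x + 48) - 6*x^2 - 48*x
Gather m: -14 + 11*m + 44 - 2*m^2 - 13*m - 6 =-2*m^2 - 2*m + 24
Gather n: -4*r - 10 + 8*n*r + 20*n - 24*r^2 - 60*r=n*(8*r + 20) - 24*r^2 - 64*r - 10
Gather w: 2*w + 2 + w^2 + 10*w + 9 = w^2 + 12*w + 11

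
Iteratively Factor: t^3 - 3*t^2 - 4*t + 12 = (t - 3)*(t^2 - 4) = (t - 3)*(t + 2)*(t - 2)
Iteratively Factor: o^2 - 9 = (o - 3)*(o + 3)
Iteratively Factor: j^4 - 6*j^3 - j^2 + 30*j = (j - 5)*(j^3 - j^2 - 6*j) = (j - 5)*(j - 3)*(j^2 + 2*j) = j*(j - 5)*(j - 3)*(j + 2)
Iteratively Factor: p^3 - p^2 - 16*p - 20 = (p + 2)*(p^2 - 3*p - 10) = (p - 5)*(p + 2)*(p + 2)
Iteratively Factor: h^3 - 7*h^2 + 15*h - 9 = (h - 3)*(h^2 - 4*h + 3) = (h - 3)^2*(h - 1)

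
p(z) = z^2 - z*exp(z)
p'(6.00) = -2812.00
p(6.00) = -2384.57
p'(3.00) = -74.34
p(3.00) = -51.26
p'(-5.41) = -10.80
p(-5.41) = 29.29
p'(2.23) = -25.58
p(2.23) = -15.77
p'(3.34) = -115.79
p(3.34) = -83.10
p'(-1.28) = -2.48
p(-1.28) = 1.99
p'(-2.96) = -5.82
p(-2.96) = 8.91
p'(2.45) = -35.08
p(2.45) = -22.39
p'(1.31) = -5.94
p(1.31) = -3.14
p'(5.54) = -1654.51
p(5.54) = -1380.22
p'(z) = -z*exp(z) + 2*z - exp(z)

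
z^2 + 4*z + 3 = (z + 1)*(z + 3)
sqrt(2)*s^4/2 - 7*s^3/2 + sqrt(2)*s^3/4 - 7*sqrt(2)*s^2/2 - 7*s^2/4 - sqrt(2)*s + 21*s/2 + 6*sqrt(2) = (s - 3/2)*(s + 2)*(s - 4*sqrt(2))*(sqrt(2)*s/2 + 1/2)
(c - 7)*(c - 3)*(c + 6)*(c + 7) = c^4 + 3*c^3 - 67*c^2 - 147*c + 882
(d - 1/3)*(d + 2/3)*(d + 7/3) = d^3 + 8*d^2/3 + 5*d/9 - 14/27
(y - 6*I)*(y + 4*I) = y^2 - 2*I*y + 24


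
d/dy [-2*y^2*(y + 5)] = 2*y*(-3*y - 10)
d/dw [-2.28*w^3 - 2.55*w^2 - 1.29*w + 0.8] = -6.84*w^2 - 5.1*w - 1.29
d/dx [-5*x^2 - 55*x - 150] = -10*x - 55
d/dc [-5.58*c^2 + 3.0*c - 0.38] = 3.0 - 11.16*c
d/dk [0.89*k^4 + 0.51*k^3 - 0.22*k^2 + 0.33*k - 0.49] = 3.56*k^3 + 1.53*k^2 - 0.44*k + 0.33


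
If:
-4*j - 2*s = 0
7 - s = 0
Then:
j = -7/2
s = 7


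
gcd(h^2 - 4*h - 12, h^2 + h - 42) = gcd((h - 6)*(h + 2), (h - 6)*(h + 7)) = h - 6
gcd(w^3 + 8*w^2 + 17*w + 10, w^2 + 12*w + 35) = w + 5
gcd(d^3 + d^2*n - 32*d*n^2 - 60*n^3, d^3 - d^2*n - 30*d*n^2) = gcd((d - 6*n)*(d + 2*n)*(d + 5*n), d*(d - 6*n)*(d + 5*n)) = d^2 - d*n - 30*n^2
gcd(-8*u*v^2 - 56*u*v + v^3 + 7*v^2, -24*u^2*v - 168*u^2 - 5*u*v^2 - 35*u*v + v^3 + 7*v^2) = 8*u*v + 56*u - v^2 - 7*v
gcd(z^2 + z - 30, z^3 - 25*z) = z - 5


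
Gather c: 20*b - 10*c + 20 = 20*b - 10*c + 20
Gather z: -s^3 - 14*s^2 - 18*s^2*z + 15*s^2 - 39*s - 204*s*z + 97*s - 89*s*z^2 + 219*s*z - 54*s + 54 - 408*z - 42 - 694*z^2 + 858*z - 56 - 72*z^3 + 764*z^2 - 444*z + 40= -s^3 + s^2 + 4*s - 72*z^3 + z^2*(70 - 89*s) + z*(-18*s^2 + 15*s + 6) - 4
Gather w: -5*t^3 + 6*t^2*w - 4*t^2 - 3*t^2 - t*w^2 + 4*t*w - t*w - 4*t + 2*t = -5*t^3 - 7*t^2 - t*w^2 - 2*t + w*(6*t^2 + 3*t)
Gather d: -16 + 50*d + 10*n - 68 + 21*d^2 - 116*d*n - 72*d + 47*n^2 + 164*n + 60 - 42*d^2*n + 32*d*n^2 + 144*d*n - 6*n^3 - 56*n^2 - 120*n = d^2*(21 - 42*n) + d*(32*n^2 + 28*n - 22) - 6*n^3 - 9*n^2 + 54*n - 24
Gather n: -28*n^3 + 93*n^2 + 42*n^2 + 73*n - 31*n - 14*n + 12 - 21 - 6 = -28*n^3 + 135*n^2 + 28*n - 15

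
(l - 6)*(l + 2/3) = l^2 - 16*l/3 - 4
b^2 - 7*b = b*(b - 7)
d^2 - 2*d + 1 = (d - 1)^2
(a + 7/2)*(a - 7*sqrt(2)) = a^2 - 7*sqrt(2)*a + 7*a/2 - 49*sqrt(2)/2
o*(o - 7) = o^2 - 7*o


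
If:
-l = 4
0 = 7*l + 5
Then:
No Solution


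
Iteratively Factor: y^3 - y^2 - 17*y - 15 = (y + 3)*(y^2 - 4*y - 5) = (y + 1)*(y + 3)*(y - 5)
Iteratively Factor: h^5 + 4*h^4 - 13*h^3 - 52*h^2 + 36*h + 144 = (h + 4)*(h^4 - 13*h^2 + 36) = (h - 3)*(h + 4)*(h^3 + 3*h^2 - 4*h - 12) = (h - 3)*(h - 2)*(h + 4)*(h^2 + 5*h + 6) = (h - 3)*(h - 2)*(h + 2)*(h + 4)*(h + 3)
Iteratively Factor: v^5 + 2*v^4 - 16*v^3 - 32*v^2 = (v)*(v^4 + 2*v^3 - 16*v^2 - 32*v) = v^2*(v^3 + 2*v^2 - 16*v - 32) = v^2*(v + 4)*(v^2 - 2*v - 8) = v^2*(v + 2)*(v + 4)*(v - 4)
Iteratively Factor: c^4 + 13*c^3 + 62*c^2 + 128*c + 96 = (c + 4)*(c^3 + 9*c^2 + 26*c + 24) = (c + 2)*(c + 4)*(c^2 + 7*c + 12) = (c + 2)*(c + 3)*(c + 4)*(c + 4)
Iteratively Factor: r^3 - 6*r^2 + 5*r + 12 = (r + 1)*(r^2 - 7*r + 12) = (r - 3)*(r + 1)*(r - 4)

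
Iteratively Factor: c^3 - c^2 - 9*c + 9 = (c - 1)*(c^2 - 9) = (c - 1)*(c + 3)*(c - 3)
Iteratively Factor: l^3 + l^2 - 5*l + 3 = (l - 1)*(l^2 + 2*l - 3) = (l - 1)*(l + 3)*(l - 1)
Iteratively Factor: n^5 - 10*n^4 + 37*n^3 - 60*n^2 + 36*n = (n - 3)*(n^4 - 7*n^3 + 16*n^2 - 12*n) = (n - 3)*(n - 2)*(n^3 - 5*n^2 + 6*n) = n*(n - 3)*(n - 2)*(n^2 - 5*n + 6) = n*(n - 3)*(n - 2)^2*(n - 3)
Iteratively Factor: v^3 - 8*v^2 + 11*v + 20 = (v + 1)*(v^2 - 9*v + 20) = (v - 4)*(v + 1)*(v - 5)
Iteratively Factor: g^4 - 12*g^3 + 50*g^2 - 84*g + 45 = (g - 3)*(g^3 - 9*g^2 + 23*g - 15) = (g - 3)^2*(g^2 - 6*g + 5) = (g - 5)*(g - 3)^2*(g - 1)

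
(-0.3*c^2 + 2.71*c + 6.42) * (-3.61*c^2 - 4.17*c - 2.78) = 1.083*c^4 - 8.5321*c^3 - 33.6429*c^2 - 34.3052*c - 17.8476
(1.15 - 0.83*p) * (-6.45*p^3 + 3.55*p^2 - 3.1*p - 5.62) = 5.3535*p^4 - 10.364*p^3 + 6.6555*p^2 + 1.0996*p - 6.463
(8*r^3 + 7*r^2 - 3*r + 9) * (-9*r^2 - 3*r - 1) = -72*r^5 - 87*r^4 - 2*r^3 - 79*r^2 - 24*r - 9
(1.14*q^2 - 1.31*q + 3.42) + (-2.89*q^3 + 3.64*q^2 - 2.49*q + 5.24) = -2.89*q^3 + 4.78*q^2 - 3.8*q + 8.66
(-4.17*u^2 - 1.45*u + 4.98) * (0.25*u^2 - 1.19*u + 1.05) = -1.0425*u^4 + 4.5998*u^3 - 1.408*u^2 - 7.4487*u + 5.229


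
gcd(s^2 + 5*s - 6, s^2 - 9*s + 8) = s - 1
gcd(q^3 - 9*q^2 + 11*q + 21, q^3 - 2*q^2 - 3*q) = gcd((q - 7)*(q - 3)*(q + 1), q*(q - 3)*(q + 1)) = q^2 - 2*q - 3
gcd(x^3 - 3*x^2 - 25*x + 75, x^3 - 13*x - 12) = 1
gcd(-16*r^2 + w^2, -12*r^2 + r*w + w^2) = 4*r + w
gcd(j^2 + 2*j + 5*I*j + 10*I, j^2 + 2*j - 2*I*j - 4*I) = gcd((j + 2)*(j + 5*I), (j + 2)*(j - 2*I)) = j + 2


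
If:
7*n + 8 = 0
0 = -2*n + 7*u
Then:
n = -8/7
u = -16/49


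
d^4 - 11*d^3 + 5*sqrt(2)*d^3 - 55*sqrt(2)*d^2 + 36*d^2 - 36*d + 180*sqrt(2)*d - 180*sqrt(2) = (d - 6)*(d - 3)*(d - 2)*(d + 5*sqrt(2))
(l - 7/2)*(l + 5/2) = l^2 - l - 35/4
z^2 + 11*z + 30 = (z + 5)*(z + 6)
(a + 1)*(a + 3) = a^2 + 4*a + 3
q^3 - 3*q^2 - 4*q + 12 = (q - 3)*(q - 2)*(q + 2)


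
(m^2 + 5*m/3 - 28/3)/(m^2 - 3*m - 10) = (-3*m^2 - 5*m + 28)/(3*(-m^2 + 3*m + 10))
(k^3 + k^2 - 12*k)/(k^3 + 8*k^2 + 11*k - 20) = k*(k - 3)/(k^2 + 4*k - 5)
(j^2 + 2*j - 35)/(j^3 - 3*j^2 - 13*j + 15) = (j + 7)/(j^2 + 2*j - 3)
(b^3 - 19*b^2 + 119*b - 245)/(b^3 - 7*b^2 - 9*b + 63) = (b^2 - 12*b + 35)/(b^2 - 9)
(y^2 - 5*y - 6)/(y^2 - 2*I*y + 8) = (y^2 - 5*y - 6)/(y^2 - 2*I*y + 8)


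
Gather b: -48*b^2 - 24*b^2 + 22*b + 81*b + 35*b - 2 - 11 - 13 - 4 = -72*b^2 + 138*b - 30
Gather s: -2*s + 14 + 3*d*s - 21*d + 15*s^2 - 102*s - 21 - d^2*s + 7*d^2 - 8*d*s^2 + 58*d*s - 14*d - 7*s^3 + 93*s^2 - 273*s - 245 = 7*d^2 - 35*d - 7*s^3 + s^2*(108 - 8*d) + s*(-d^2 + 61*d - 377) - 252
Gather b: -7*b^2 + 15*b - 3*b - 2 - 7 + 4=-7*b^2 + 12*b - 5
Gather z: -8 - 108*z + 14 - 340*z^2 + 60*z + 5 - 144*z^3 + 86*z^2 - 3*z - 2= -144*z^3 - 254*z^2 - 51*z + 9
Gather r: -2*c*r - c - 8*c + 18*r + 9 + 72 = -9*c + r*(18 - 2*c) + 81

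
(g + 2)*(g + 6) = g^2 + 8*g + 12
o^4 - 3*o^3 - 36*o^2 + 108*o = o*(o - 6)*(o - 3)*(o + 6)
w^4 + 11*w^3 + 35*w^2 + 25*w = w*(w + 1)*(w + 5)^2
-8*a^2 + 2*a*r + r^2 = (-2*a + r)*(4*a + r)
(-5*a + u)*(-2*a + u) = 10*a^2 - 7*a*u + u^2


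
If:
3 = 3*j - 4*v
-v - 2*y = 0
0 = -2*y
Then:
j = 1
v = 0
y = 0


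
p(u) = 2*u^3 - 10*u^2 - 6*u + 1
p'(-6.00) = 330.00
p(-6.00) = -755.00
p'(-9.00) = 660.00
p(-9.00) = -2213.00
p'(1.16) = -21.13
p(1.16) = -16.29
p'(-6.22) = 350.53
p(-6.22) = -829.85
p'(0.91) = -19.23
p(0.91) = -11.23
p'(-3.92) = 164.60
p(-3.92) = -249.62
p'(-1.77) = 48.20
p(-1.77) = -30.80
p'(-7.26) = 455.45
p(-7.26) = -1247.83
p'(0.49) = -14.36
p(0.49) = -4.11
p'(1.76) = -22.61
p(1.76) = -29.63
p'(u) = 6*u^2 - 20*u - 6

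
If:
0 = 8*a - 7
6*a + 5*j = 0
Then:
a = 7/8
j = -21/20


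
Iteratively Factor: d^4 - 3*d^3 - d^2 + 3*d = (d + 1)*(d^3 - 4*d^2 + 3*d) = (d - 3)*(d + 1)*(d^2 - d) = d*(d - 3)*(d + 1)*(d - 1)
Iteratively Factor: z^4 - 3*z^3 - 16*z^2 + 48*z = (z - 3)*(z^3 - 16*z) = (z - 3)*(z + 4)*(z^2 - 4*z) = (z - 4)*(z - 3)*(z + 4)*(z)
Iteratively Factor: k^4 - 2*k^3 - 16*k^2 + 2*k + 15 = (k - 1)*(k^3 - k^2 - 17*k - 15) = (k - 1)*(k + 1)*(k^2 - 2*k - 15) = (k - 1)*(k + 1)*(k + 3)*(k - 5)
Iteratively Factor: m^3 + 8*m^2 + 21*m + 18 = (m + 3)*(m^2 + 5*m + 6) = (m + 3)^2*(m + 2)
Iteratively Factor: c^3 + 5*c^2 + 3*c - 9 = (c + 3)*(c^2 + 2*c - 3) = (c - 1)*(c + 3)*(c + 3)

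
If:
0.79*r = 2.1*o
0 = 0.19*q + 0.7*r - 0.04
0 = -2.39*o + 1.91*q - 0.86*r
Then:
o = 0.02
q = 0.04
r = 0.05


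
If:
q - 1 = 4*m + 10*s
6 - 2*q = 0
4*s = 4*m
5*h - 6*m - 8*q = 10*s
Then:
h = 184/35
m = 1/7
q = 3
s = 1/7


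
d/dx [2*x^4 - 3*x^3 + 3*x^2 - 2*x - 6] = 8*x^3 - 9*x^2 + 6*x - 2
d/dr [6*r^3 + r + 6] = 18*r^2 + 1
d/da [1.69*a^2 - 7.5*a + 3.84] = 3.38*a - 7.5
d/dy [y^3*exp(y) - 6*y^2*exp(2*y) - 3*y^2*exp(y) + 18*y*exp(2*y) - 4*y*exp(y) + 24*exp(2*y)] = (y^3 - 12*y^2*exp(y) + 24*y*exp(y) - 10*y + 66*exp(y) - 4)*exp(y)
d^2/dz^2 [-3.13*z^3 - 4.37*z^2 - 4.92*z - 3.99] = -18.78*z - 8.74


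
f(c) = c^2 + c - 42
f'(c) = 2*c + 1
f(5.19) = -9.87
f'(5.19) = 11.38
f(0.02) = -41.98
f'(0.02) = 1.04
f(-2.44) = -38.49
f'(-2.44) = -3.88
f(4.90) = -13.09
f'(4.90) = 10.80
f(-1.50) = -41.25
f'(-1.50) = -2.00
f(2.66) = -32.26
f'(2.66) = 6.32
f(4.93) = -12.77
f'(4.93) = 10.86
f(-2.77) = -37.10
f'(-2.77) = -4.54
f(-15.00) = 168.00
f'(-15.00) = -29.00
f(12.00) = 114.00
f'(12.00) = 25.00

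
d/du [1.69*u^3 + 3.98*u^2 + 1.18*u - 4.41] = 5.07*u^2 + 7.96*u + 1.18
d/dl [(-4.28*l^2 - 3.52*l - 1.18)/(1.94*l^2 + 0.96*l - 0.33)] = (2.72*l^2 + 7.4032*l + 2.2944)/(3.7636*l^4 + 3.7248*l^3 - 0.3588*l^2 - 0.6336*l + 0.1089)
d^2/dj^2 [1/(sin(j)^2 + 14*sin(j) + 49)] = 2*(7*sin(j) + cos(2*j) + 2)/(sin(j) + 7)^4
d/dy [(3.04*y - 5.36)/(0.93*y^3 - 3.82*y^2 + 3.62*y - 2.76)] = (-5.6544*y^3 + 26.5672*y^2 - 40.9504*y + 11.0128)/(0.8649*y^6 - 7.1052*y^5 + 21.3256*y^4 - 32.7904*y^3 + 34.1908*y^2 - 19.9824*y + 7.6176)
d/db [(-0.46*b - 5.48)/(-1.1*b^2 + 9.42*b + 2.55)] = (-0.506*b^2 - 12.056*b + 50.4486)/(1.21*b^4 - 20.724*b^3 + 83.1264*b^2 + 48.042*b + 6.5025)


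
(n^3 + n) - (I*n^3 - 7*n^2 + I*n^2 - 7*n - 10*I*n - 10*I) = n^3 - I*n^3 + 7*n^2 - I*n^2 + 8*n + 10*I*n + 10*I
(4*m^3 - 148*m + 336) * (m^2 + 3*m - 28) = 4*m^5 + 12*m^4 - 260*m^3 - 108*m^2 + 5152*m - 9408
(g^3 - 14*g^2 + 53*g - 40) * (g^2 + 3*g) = g^5 - 11*g^4 + 11*g^3 + 119*g^2 - 120*g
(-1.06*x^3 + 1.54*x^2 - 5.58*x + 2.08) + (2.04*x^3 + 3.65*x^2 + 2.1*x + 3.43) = 0.98*x^3 + 5.19*x^2 - 3.48*x + 5.51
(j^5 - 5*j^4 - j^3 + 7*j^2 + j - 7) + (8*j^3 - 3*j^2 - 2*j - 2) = j^5 - 5*j^4 + 7*j^3 + 4*j^2 - j - 9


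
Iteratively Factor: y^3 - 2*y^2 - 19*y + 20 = (y - 1)*(y^2 - y - 20) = (y - 1)*(y + 4)*(y - 5)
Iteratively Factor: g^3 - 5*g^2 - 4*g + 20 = (g - 5)*(g^2 - 4) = (g - 5)*(g + 2)*(g - 2)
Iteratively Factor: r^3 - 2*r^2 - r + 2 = (r + 1)*(r^2 - 3*r + 2) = (r - 1)*(r + 1)*(r - 2)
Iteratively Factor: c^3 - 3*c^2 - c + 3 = (c - 1)*(c^2 - 2*c - 3) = (c - 3)*(c - 1)*(c + 1)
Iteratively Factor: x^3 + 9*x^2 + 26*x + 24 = (x + 2)*(x^2 + 7*x + 12) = (x + 2)*(x + 4)*(x + 3)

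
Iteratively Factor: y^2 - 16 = (y + 4)*(y - 4)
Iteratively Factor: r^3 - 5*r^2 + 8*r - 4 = (r - 2)*(r^2 - 3*r + 2) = (r - 2)*(r - 1)*(r - 2)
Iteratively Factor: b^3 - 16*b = (b)*(b^2 - 16) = b*(b - 4)*(b + 4)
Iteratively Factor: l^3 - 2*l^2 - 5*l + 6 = (l - 3)*(l^2 + l - 2) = (l - 3)*(l + 2)*(l - 1)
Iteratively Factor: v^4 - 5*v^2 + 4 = (v + 2)*(v^3 - 2*v^2 - v + 2) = (v - 1)*(v + 2)*(v^2 - v - 2) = (v - 2)*(v - 1)*(v + 2)*(v + 1)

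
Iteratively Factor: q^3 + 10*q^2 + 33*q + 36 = (q + 4)*(q^2 + 6*q + 9) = (q + 3)*(q + 4)*(q + 3)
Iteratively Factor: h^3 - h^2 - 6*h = (h)*(h^2 - h - 6) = h*(h - 3)*(h + 2)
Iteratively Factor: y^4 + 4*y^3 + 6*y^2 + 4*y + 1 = (y + 1)*(y^3 + 3*y^2 + 3*y + 1) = (y + 1)^2*(y^2 + 2*y + 1) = (y + 1)^3*(y + 1)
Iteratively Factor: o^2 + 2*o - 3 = (o - 1)*(o + 3)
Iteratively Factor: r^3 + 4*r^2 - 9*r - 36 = (r + 3)*(r^2 + r - 12) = (r - 3)*(r + 3)*(r + 4)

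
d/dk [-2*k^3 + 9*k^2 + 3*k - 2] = -6*k^2 + 18*k + 3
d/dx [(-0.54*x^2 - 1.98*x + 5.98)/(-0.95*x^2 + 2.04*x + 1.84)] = (-2.9826*x^2 + 9.3748*x - 15.8424)/(0.9025*x^4 - 3.876*x^3 + 0.6656*x^2 + 7.5072*x + 3.3856)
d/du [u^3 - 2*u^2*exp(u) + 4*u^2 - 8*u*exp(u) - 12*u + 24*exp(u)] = -2*u^2*exp(u) + 3*u^2 - 12*u*exp(u) + 8*u + 16*exp(u) - 12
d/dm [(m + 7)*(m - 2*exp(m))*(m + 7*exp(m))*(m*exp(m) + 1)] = (m + 1)*(m + 7)*(m - 2*exp(m))*(m + 7*exp(m))*exp(m) + (m + 7)*(m - 2*exp(m))*(m*exp(m) + 1)*(7*exp(m) + 1) - (m + 7)*(m + 7*exp(m))*(m*exp(m) + 1)*(2*exp(m) - 1) + (m - 2*exp(m))*(m + 7*exp(m))*(m*exp(m) + 1)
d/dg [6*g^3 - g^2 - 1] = 2*g*(9*g - 1)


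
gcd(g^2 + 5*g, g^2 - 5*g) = g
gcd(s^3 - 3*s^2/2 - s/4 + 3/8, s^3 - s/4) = s^2 - 1/4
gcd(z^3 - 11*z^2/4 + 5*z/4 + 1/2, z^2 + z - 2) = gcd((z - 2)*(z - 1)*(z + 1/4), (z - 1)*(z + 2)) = z - 1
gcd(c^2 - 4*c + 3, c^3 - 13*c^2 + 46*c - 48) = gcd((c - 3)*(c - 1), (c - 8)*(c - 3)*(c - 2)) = c - 3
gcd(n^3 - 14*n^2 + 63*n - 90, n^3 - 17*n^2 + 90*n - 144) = n^2 - 9*n + 18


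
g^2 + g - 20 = (g - 4)*(g + 5)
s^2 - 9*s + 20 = (s - 5)*(s - 4)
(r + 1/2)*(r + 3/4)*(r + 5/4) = r^3 + 5*r^2/2 + 31*r/16 + 15/32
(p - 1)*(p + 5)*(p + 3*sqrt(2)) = p^3 + 4*p^2 + 3*sqrt(2)*p^2 - 5*p + 12*sqrt(2)*p - 15*sqrt(2)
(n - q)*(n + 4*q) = n^2 + 3*n*q - 4*q^2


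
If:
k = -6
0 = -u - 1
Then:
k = -6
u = -1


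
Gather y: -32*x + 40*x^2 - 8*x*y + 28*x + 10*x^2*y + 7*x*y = 40*x^2 - 4*x + y*(10*x^2 - x)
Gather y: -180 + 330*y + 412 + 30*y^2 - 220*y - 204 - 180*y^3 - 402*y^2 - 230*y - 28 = -180*y^3 - 372*y^2 - 120*y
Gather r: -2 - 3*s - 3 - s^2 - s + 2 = -s^2 - 4*s - 3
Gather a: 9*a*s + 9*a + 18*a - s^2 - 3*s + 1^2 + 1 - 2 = a*(9*s + 27) - s^2 - 3*s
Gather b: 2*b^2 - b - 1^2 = 2*b^2 - b - 1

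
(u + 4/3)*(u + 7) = u^2 + 25*u/3 + 28/3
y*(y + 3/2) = y^2 + 3*y/2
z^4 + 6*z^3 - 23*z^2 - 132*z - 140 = (z - 5)*(z + 2)^2*(z + 7)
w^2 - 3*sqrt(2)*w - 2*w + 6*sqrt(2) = (w - 2)*(w - 3*sqrt(2))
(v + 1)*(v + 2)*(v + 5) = v^3 + 8*v^2 + 17*v + 10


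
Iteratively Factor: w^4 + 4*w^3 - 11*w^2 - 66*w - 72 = (w - 4)*(w^3 + 8*w^2 + 21*w + 18) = (w - 4)*(w + 3)*(w^2 + 5*w + 6) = (w - 4)*(w + 2)*(w + 3)*(w + 3)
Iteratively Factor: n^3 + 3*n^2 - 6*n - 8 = (n + 1)*(n^2 + 2*n - 8) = (n + 1)*(n + 4)*(n - 2)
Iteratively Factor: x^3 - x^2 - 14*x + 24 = (x + 4)*(x^2 - 5*x + 6) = (x - 3)*(x + 4)*(x - 2)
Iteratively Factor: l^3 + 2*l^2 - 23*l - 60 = (l + 3)*(l^2 - l - 20) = (l - 5)*(l + 3)*(l + 4)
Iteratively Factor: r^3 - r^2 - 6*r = (r - 3)*(r^2 + 2*r) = r*(r - 3)*(r + 2)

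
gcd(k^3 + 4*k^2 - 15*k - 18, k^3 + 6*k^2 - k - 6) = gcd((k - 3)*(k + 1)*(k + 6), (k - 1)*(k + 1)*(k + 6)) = k^2 + 7*k + 6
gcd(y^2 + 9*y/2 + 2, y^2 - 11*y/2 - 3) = y + 1/2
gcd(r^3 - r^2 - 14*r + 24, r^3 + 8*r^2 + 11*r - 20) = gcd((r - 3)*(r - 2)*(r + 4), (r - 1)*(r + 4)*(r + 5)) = r + 4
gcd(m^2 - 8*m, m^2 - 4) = 1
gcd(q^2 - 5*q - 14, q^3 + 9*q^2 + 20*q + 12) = q + 2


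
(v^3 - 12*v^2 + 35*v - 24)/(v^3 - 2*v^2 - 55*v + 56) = (v - 3)/(v + 7)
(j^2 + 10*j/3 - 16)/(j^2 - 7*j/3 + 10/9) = 3*(3*j^2 + 10*j - 48)/(9*j^2 - 21*j + 10)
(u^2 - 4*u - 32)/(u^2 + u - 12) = (u - 8)/(u - 3)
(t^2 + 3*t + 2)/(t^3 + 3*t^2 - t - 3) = (t + 2)/(t^2 + 2*t - 3)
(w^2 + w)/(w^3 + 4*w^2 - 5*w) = (w + 1)/(w^2 + 4*w - 5)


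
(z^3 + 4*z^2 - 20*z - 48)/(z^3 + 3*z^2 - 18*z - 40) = (z + 6)/(z + 5)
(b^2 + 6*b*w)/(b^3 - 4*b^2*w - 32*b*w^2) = (-b - 6*w)/(-b^2 + 4*b*w + 32*w^2)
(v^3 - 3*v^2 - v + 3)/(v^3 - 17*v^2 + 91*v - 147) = (v^2 - 1)/(v^2 - 14*v + 49)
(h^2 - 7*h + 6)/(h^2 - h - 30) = (h - 1)/(h + 5)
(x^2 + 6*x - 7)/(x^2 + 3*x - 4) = (x + 7)/(x + 4)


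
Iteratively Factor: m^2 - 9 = (m - 3)*(m + 3)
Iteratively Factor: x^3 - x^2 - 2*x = (x + 1)*(x^2 - 2*x) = (x - 2)*(x + 1)*(x)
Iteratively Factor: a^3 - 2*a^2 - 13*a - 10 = (a + 1)*(a^2 - 3*a - 10) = (a + 1)*(a + 2)*(a - 5)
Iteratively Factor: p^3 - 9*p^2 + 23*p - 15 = (p - 3)*(p^2 - 6*p + 5) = (p - 5)*(p - 3)*(p - 1)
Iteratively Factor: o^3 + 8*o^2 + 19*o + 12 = (o + 1)*(o^2 + 7*o + 12) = (o + 1)*(o + 3)*(o + 4)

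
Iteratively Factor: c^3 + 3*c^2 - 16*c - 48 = (c + 4)*(c^2 - c - 12) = (c + 3)*(c + 4)*(c - 4)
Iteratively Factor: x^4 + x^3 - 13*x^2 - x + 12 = (x + 4)*(x^3 - 3*x^2 - x + 3) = (x + 1)*(x + 4)*(x^2 - 4*x + 3) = (x - 1)*(x + 1)*(x + 4)*(x - 3)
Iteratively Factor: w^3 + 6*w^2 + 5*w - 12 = (w + 4)*(w^2 + 2*w - 3) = (w + 3)*(w + 4)*(w - 1)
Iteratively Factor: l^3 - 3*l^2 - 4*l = (l - 4)*(l^2 + l) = l*(l - 4)*(l + 1)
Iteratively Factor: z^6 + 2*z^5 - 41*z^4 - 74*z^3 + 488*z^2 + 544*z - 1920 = (z + 4)*(z^5 - 2*z^4 - 33*z^3 + 58*z^2 + 256*z - 480) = (z - 2)*(z + 4)*(z^4 - 33*z^2 - 8*z + 240) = (z - 2)*(z + 4)^2*(z^3 - 4*z^2 - 17*z + 60) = (z - 2)*(z + 4)^3*(z^2 - 8*z + 15) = (z - 3)*(z - 2)*(z + 4)^3*(z - 5)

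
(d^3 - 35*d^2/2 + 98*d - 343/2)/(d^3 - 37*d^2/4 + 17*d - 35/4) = 2*(2*d^2 - 21*d + 49)/(4*d^2 - 9*d + 5)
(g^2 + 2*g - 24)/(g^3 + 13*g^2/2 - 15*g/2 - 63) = 2*(g - 4)/(2*g^2 + g - 21)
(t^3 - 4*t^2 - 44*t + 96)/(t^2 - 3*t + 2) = (t^2 - 2*t - 48)/(t - 1)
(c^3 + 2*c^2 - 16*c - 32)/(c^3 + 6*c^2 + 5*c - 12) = (c^2 - 2*c - 8)/(c^2 + 2*c - 3)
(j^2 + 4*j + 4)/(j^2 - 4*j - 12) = (j + 2)/(j - 6)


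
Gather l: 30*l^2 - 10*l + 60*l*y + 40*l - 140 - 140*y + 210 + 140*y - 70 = 30*l^2 + l*(60*y + 30)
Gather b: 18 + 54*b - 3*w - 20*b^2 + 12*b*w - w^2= -20*b^2 + b*(12*w + 54) - w^2 - 3*w + 18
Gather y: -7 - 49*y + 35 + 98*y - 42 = 49*y - 14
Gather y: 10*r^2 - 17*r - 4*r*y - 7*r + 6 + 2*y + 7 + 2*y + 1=10*r^2 - 24*r + y*(4 - 4*r) + 14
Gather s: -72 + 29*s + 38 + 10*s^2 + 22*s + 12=10*s^2 + 51*s - 22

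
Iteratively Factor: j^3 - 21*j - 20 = (j - 5)*(j^2 + 5*j + 4) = (j - 5)*(j + 4)*(j + 1)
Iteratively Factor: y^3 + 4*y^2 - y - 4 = (y - 1)*(y^2 + 5*y + 4) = (y - 1)*(y + 4)*(y + 1)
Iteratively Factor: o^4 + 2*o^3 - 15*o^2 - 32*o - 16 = (o - 4)*(o^3 + 6*o^2 + 9*o + 4) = (o - 4)*(o + 1)*(o^2 + 5*o + 4) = (o - 4)*(o + 1)*(o + 4)*(o + 1)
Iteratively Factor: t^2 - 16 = (t + 4)*(t - 4)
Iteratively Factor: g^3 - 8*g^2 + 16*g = (g - 4)*(g^2 - 4*g) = g*(g - 4)*(g - 4)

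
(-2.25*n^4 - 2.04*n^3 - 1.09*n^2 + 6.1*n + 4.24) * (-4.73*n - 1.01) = 10.6425*n^5 + 11.9217*n^4 + 7.2161*n^3 - 27.7521*n^2 - 26.2162*n - 4.2824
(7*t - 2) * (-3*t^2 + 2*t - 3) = -21*t^3 + 20*t^2 - 25*t + 6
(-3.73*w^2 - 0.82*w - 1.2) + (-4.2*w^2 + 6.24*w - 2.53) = -7.93*w^2 + 5.42*w - 3.73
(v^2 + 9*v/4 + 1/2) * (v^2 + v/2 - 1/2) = v^4 + 11*v^3/4 + 9*v^2/8 - 7*v/8 - 1/4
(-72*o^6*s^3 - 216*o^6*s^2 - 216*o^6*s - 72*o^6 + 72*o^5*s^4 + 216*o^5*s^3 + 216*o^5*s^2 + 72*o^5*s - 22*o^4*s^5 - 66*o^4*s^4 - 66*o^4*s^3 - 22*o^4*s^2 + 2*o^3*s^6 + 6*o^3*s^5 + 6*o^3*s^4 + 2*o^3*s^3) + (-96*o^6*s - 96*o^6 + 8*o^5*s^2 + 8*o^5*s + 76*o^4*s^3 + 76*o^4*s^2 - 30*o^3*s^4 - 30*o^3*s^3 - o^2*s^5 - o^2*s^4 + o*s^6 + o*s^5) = -72*o^6*s^3 - 216*o^6*s^2 - 312*o^6*s - 168*o^6 + 72*o^5*s^4 + 216*o^5*s^3 + 224*o^5*s^2 + 80*o^5*s - 22*o^4*s^5 - 66*o^4*s^4 + 10*o^4*s^3 + 54*o^4*s^2 + 2*o^3*s^6 + 6*o^3*s^5 - 24*o^3*s^4 - 28*o^3*s^3 - o^2*s^5 - o^2*s^4 + o*s^6 + o*s^5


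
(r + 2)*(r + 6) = r^2 + 8*r + 12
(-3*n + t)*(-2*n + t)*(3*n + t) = 18*n^3 - 9*n^2*t - 2*n*t^2 + t^3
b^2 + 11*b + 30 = (b + 5)*(b + 6)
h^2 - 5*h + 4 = (h - 4)*(h - 1)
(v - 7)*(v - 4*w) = v^2 - 4*v*w - 7*v + 28*w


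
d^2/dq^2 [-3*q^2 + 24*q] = -6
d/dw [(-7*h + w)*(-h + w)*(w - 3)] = 7*h^2 - 16*h*w + 24*h + 3*w^2 - 6*w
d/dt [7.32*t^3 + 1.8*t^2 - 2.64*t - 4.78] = 21.96*t^2 + 3.6*t - 2.64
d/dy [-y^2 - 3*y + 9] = -2*y - 3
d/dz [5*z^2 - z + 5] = 10*z - 1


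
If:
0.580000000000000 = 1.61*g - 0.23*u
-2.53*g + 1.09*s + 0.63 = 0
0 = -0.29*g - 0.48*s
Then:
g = 0.20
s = -0.12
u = -1.14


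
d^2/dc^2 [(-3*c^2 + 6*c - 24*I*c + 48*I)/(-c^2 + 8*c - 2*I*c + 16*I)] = (c^3*(36 + 36*I) + c*(-1728 + 1728*I) + 3456 - 5760*I)/(c^6 + c^5*(-24 + 6*I) + c^4*(180 - 144*I) + c^3*(-224 + 1144*I) + c^2*(-2304 - 2880*I) + c*(6144 - 1536*I) + 4096*I)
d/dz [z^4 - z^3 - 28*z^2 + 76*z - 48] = 4*z^3 - 3*z^2 - 56*z + 76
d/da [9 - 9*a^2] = -18*a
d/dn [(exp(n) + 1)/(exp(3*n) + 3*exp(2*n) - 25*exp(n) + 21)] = (-(exp(n) + 1)*(3*exp(2*n) + 6*exp(n) - 25) + exp(3*n) + 3*exp(2*n) - 25*exp(n) + 21)*exp(n)/(exp(3*n) + 3*exp(2*n) - 25*exp(n) + 21)^2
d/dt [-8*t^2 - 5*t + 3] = -16*t - 5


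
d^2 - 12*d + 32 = (d - 8)*(d - 4)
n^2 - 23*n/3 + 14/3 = (n - 7)*(n - 2/3)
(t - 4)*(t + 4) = t^2 - 16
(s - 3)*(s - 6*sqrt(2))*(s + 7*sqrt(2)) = s^3 - 3*s^2 + sqrt(2)*s^2 - 84*s - 3*sqrt(2)*s + 252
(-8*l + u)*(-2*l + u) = 16*l^2 - 10*l*u + u^2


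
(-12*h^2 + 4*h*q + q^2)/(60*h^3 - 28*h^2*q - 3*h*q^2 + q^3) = (6*h + q)/(-30*h^2 - h*q + q^2)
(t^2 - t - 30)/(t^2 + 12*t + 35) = (t - 6)/(t + 7)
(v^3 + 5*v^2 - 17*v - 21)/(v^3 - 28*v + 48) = (v^3 + 5*v^2 - 17*v - 21)/(v^3 - 28*v + 48)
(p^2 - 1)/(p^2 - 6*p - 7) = (p - 1)/(p - 7)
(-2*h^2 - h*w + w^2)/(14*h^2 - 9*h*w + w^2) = (h + w)/(-7*h + w)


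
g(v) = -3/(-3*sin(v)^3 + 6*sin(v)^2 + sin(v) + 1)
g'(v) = -3*(9*sin(v)^2*cos(v) - 12*sin(v)*cos(v) - cos(v))/(-3*sin(v)^3 + 6*sin(v)^2 + sin(v) + 1)^2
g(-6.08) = -2.11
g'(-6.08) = 4.44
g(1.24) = -0.63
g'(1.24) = 0.18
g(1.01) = -0.69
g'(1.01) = 0.40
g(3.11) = -2.89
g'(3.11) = -3.82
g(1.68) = -0.60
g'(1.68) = -0.05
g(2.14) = -0.70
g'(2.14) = -0.41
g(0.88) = -0.76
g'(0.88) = 0.60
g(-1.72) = -0.34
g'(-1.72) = 0.11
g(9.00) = -1.35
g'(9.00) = -2.45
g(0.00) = -3.00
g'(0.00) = 3.00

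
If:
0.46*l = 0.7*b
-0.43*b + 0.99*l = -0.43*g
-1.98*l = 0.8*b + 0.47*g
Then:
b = 0.00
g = 0.00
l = 0.00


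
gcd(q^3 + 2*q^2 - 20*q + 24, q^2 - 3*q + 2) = q - 2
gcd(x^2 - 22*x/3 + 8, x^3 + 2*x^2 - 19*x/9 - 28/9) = x - 4/3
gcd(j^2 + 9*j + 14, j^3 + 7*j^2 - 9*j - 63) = j + 7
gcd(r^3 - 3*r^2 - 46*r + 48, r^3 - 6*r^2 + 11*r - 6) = r - 1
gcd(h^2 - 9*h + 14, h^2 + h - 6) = h - 2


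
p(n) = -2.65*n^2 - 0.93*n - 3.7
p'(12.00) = -64.53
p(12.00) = -396.46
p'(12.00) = -64.53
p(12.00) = -396.46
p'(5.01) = -27.48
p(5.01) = -74.87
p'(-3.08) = 15.39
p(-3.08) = -25.97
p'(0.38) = -2.94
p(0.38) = -4.44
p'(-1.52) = 7.13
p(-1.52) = -8.41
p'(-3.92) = 19.85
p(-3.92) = -40.78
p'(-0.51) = 1.77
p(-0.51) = -3.91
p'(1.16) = -7.08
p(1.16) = -8.34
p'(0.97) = -6.07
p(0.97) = -7.10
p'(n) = -5.3*n - 0.93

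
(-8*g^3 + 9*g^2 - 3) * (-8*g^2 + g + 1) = 64*g^5 - 80*g^4 + g^3 + 33*g^2 - 3*g - 3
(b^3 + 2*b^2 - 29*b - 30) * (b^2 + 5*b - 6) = b^5 + 7*b^4 - 25*b^3 - 187*b^2 + 24*b + 180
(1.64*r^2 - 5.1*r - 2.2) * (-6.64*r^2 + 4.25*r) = -10.8896*r^4 + 40.834*r^3 - 7.067*r^2 - 9.35*r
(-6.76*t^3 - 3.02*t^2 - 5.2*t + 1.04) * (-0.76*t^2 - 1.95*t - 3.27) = 5.1376*t^5 + 15.4772*t^4 + 31.9462*t^3 + 19.225*t^2 + 14.976*t - 3.4008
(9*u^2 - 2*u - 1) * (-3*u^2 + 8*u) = -27*u^4 + 78*u^3 - 13*u^2 - 8*u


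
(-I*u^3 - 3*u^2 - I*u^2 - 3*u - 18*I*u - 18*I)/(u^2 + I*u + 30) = (-I*u^3 + u^2*(-3 - I) + u*(-3 - 18*I) - 18*I)/(u^2 + I*u + 30)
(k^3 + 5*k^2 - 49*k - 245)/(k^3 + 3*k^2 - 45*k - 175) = (k + 7)/(k + 5)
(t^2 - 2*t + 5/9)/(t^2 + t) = (t^2 - 2*t + 5/9)/(t*(t + 1))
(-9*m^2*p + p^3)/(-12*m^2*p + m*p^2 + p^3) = (3*m + p)/(4*m + p)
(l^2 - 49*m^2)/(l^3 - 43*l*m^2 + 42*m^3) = (l - 7*m)/(l^2 - 7*l*m + 6*m^2)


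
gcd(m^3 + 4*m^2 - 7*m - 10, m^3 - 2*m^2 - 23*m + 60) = m + 5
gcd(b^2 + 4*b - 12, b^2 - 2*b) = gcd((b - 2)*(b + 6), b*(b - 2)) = b - 2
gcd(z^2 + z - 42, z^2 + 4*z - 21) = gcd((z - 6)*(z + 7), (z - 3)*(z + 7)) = z + 7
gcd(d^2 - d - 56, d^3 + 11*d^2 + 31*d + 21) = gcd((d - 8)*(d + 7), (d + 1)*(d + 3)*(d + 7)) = d + 7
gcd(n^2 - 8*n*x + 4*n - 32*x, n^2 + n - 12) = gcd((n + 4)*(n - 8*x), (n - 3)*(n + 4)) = n + 4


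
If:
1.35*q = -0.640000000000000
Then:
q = -0.47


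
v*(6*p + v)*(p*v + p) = 6*p^2*v^2 + 6*p^2*v + p*v^3 + p*v^2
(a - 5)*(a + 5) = a^2 - 25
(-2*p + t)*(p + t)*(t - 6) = -2*p^2*t + 12*p^2 - p*t^2 + 6*p*t + t^3 - 6*t^2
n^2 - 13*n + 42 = (n - 7)*(n - 6)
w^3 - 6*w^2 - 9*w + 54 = (w - 6)*(w - 3)*(w + 3)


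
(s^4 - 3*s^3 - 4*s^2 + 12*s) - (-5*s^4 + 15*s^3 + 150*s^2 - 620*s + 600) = 6*s^4 - 18*s^3 - 154*s^2 + 632*s - 600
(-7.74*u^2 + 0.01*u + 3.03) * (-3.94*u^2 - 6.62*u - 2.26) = 30.4956*u^4 + 51.1994*u^3 + 5.488*u^2 - 20.0812*u - 6.8478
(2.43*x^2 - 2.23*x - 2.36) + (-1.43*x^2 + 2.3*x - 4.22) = 1.0*x^2 + 0.0699999999999998*x - 6.58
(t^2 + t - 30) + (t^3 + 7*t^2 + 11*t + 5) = t^3 + 8*t^2 + 12*t - 25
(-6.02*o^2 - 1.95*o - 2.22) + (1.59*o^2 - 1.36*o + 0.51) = -4.43*o^2 - 3.31*o - 1.71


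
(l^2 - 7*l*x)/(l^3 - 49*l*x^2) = 1/(l + 7*x)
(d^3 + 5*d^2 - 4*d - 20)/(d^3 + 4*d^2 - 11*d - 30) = (d - 2)/(d - 3)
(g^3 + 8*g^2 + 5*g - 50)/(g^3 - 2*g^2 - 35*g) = (g^2 + 3*g - 10)/(g*(g - 7))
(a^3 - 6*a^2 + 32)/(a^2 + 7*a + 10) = (a^2 - 8*a + 16)/(a + 5)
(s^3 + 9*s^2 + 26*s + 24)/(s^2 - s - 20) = (s^2 + 5*s + 6)/(s - 5)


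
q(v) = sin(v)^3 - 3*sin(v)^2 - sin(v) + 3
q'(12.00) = 2.60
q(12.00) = 2.52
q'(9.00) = 2.70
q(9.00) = 2.15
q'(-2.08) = -3.18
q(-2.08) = 0.92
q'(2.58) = 2.83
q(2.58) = 1.77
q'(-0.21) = 0.37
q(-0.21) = 3.07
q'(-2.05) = -3.08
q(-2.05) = 0.83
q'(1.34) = -0.91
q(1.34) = 0.11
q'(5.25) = 3.26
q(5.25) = 1.01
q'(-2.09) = -3.21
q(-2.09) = 0.95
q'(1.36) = -0.84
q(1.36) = 0.09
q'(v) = 3*sin(v)^2*cos(v) - 6*sin(v)*cos(v) - cos(v)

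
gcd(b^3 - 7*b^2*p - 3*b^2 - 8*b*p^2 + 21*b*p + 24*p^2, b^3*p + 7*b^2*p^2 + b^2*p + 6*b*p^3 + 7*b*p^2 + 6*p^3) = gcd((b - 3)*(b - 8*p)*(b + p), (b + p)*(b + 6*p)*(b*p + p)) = b + p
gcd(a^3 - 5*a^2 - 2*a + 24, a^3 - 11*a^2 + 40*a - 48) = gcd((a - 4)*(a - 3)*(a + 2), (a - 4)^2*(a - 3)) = a^2 - 7*a + 12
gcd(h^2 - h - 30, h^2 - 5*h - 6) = h - 6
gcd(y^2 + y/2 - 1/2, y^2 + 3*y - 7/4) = y - 1/2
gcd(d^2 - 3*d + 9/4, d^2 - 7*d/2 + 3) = d - 3/2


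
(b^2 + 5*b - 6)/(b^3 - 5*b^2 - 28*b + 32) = (b + 6)/(b^2 - 4*b - 32)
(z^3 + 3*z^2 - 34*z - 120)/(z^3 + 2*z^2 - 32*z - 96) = (z + 5)/(z + 4)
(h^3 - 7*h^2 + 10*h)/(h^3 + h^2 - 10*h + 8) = h*(h - 5)/(h^2 + 3*h - 4)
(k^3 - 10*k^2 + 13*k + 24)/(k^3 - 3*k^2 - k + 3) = (k - 8)/(k - 1)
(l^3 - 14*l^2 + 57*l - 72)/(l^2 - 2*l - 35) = (-l^3 + 14*l^2 - 57*l + 72)/(-l^2 + 2*l + 35)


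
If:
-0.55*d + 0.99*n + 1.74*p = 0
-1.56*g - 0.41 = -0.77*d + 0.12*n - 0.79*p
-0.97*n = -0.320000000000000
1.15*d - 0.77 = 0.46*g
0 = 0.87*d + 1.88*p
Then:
No Solution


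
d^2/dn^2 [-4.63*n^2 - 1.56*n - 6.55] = -9.26000000000000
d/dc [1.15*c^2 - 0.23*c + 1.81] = 2.3*c - 0.23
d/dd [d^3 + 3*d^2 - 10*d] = 3*d^2 + 6*d - 10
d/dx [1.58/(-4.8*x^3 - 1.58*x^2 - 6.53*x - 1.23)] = (22.752*x^2 + 4.9928*x + 10.3174)/(4.8*x^3 + 1.58*x^2 + 6.53*x + 1.23)^2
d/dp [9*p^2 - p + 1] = 18*p - 1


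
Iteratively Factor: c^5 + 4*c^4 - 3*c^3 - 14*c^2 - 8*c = (c + 1)*(c^4 + 3*c^3 - 6*c^2 - 8*c) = (c + 1)^2*(c^3 + 2*c^2 - 8*c) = (c - 2)*(c + 1)^2*(c^2 + 4*c) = c*(c - 2)*(c + 1)^2*(c + 4)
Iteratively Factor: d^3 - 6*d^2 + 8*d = (d - 4)*(d^2 - 2*d) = d*(d - 4)*(d - 2)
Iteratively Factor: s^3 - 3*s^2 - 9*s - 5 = (s + 1)*(s^2 - 4*s - 5) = (s + 1)^2*(s - 5)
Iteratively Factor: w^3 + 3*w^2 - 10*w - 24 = (w - 3)*(w^2 + 6*w + 8) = (w - 3)*(w + 2)*(w + 4)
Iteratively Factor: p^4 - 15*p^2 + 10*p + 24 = (p - 3)*(p^3 + 3*p^2 - 6*p - 8) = (p - 3)*(p + 4)*(p^2 - p - 2) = (p - 3)*(p + 1)*(p + 4)*(p - 2)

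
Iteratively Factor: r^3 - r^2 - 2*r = (r - 2)*(r^2 + r) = r*(r - 2)*(r + 1)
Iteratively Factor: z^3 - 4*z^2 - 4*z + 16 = (z - 4)*(z^2 - 4) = (z - 4)*(z + 2)*(z - 2)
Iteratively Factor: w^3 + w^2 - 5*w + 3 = (w + 3)*(w^2 - 2*w + 1) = (w - 1)*(w + 3)*(w - 1)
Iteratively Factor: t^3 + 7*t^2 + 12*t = (t + 3)*(t^2 + 4*t) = t*(t + 3)*(t + 4)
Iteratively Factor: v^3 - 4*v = (v - 2)*(v^2 + 2*v) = (v - 2)*(v + 2)*(v)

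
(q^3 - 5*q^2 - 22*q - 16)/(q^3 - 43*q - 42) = (q^2 - 6*q - 16)/(q^2 - q - 42)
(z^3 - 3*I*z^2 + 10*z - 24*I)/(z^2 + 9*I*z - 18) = (z^2 - 6*I*z - 8)/(z + 6*I)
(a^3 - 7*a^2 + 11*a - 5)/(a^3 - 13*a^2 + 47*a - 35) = (a - 1)/(a - 7)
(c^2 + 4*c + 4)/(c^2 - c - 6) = (c + 2)/(c - 3)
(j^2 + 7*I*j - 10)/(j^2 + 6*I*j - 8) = (j + 5*I)/(j + 4*I)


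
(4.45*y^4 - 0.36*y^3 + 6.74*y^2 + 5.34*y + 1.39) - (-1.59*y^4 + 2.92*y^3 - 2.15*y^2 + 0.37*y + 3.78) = 6.04*y^4 - 3.28*y^3 + 8.89*y^2 + 4.97*y - 2.39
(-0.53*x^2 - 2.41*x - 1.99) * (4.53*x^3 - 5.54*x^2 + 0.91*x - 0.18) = -2.4009*x^5 - 7.9811*x^4 + 3.8544*x^3 + 8.9269*x^2 - 1.3771*x + 0.3582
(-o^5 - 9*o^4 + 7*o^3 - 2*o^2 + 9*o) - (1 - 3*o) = -o^5 - 9*o^4 + 7*o^3 - 2*o^2 + 12*o - 1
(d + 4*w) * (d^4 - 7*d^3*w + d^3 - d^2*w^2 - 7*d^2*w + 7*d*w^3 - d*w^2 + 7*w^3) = d^5 - 3*d^4*w + d^4 - 29*d^3*w^2 - 3*d^3*w + 3*d^2*w^3 - 29*d^2*w^2 + 28*d*w^4 + 3*d*w^3 + 28*w^4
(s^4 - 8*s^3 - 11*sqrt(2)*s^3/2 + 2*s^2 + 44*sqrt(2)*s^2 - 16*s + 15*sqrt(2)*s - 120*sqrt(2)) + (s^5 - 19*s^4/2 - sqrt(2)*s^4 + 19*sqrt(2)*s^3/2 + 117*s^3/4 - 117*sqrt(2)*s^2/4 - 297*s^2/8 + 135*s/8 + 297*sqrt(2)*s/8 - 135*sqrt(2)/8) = s^5 - 17*s^4/2 - sqrt(2)*s^4 + 4*sqrt(2)*s^3 + 85*s^3/4 - 281*s^2/8 + 59*sqrt(2)*s^2/4 + 7*s/8 + 417*sqrt(2)*s/8 - 1095*sqrt(2)/8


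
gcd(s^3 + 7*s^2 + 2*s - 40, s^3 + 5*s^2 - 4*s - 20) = s^2 + 3*s - 10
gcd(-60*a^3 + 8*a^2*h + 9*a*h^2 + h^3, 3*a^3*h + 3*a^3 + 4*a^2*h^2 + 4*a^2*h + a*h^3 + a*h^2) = 1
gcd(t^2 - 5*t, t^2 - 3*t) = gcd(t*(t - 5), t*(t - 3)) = t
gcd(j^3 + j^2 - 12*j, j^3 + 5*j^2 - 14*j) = j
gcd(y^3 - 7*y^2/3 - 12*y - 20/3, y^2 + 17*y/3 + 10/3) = y + 2/3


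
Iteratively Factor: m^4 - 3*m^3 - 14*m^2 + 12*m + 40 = (m + 2)*(m^3 - 5*m^2 - 4*m + 20) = (m + 2)^2*(m^2 - 7*m + 10) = (m - 2)*(m + 2)^2*(m - 5)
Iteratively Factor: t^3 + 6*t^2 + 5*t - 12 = (t - 1)*(t^2 + 7*t + 12) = (t - 1)*(t + 3)*(t + 4)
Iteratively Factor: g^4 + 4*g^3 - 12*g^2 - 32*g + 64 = (g - 2)*(g^3 + 6*g^2 - 32) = (g - 2)*(g + 4)*(g^2 + 2*g - 8) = (g - 2)^2*(g + 4)*(g + 4)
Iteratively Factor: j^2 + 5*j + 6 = (j + 2)*(j + 3)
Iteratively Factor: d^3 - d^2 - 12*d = (d + 3)*(d^2 - 4*d) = d*(d + 3)*(d - 4)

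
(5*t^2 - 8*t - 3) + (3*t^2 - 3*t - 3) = 8*t^2 - 11*t - 6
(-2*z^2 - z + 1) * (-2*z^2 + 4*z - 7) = 4*z^4 - 6*z^3 + 8*z^2 + 11*z - 7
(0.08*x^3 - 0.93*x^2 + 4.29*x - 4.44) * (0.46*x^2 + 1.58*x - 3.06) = 0.0368*x^5 - 0.3014*x^4 + 0.2592*x^3 + 7.5816*x^2 - 20.1426*x + 13.5864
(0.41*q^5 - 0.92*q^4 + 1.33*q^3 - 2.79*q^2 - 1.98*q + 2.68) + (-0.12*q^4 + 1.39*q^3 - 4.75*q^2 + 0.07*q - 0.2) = 0.41*q^5 - 1.04*q^4 + 2.72*q^3 - 7.54*q^2 - 1.91*q + 2.48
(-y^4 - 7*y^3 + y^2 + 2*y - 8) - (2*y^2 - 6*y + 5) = -y^4 - 7*y^3 - y^2 + 8*y - 13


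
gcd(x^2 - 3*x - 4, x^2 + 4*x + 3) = x + 1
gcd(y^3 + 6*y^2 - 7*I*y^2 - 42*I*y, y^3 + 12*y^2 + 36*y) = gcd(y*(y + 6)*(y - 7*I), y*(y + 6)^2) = y^2 + 6*y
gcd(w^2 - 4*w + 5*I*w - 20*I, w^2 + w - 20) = w - 4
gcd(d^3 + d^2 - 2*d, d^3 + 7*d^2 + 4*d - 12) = d^2 + d - 2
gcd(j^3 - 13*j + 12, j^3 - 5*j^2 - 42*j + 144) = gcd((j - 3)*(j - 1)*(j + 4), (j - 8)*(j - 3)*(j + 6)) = j - 3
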